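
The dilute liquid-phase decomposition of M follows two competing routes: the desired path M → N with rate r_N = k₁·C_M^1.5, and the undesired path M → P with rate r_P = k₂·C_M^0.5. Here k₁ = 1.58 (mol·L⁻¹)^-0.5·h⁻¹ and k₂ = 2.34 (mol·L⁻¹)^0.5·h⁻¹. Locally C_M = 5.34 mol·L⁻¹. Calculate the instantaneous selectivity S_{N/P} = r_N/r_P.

3.61

S_{N/P} = r_N/r_P = (k₁·C_M^1.5)/(k₂·C_M^0.5) = (k₁/k₂)·C_M.
= (1.58×5.340^1.5) / (2.34×5.340^0.5) = 19.50/5.407 = 3.61.
Since the desired path is higher order in M, keeping C_M high (PFR or concentrated feed) favours N.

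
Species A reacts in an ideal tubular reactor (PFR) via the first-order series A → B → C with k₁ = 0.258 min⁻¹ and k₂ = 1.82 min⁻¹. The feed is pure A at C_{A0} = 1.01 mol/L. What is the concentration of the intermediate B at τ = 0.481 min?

0.0778 mol/L

Solving the coupled first-order balances gives C_B(τ) = [k₁/(k₂−k₁)]·C_{A0}·(e^(−k₁τ) − e^(−k₂τ)).
e^(−k₁τ) = e^(−0.258×0.481) = e^(−0.1241) = 0.8833; e^(−k₂τ) = e^(−0.8754) = 0.4167.
C_B = 0.258×1.01/(1.82−0.258) × (0.8833−0.4167) = 0.1668×0.4666 = 0.07784 mol/L.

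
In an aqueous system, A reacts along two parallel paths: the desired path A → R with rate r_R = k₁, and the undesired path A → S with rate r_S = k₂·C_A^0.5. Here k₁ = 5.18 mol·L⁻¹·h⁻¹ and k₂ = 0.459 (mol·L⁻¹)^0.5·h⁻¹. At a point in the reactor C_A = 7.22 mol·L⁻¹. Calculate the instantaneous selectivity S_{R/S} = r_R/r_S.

4.20

S_{R/S} = r_R/r_S = (k₁)/(k₂·C_A^0.5) = (k₁/k₂)·C_A^-0.5.
= (5.18) / (0.459×7.220^0.5) = 5.180/1.233 = 4.20.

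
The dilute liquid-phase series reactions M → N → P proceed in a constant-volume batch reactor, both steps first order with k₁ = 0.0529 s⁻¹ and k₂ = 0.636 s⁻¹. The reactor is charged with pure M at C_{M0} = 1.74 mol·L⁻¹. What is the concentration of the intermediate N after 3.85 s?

For first-order series with pure M initially, C_N(t) = k₁C_{M0}/(k₂−k₁)·(e^(−k₁t) − e^(−k₂t)).
e^(−k₁t) = e^(−0.0529×3.85) = e^(−0.2037) = 0.8157; e^(−k₂t) = e^(−2.449) = 0.08641.
C_N = 0.0529×1.74/(0.636−0.0529) × (0.8157−0.08641) = 0.1579×0.7293 = 0.1151 mol·L⁻¹.

0.115 mol·L⁻¹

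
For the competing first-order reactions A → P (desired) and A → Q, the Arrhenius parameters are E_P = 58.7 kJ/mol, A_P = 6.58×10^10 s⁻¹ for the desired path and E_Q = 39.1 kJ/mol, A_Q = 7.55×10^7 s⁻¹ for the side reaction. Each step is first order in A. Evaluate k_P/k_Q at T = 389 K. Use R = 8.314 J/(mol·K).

k_P/k_Q = (A_P/A_Q)·exp[−(E_P−E_Q)/(RT)] = (A_P/A_Q)·exp[(E_Q−E_P)/(RT)].
(E_Q−E_P)/(RT) = (39.1−58.7)×10³/(8.314×389) = -19600/3234 = -6.060.
k_P/k_Q = (6.58×10^10/7.55×10^7)·exp(-6.060) = 871.5 × 0.002334 = 2.03.

2.03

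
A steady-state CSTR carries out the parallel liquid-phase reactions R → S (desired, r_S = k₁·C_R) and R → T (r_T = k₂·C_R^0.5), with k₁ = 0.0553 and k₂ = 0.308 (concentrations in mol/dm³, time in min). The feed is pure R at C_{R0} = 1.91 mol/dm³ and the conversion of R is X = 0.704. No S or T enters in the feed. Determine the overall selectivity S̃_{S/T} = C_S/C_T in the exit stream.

0.135

Exit C_R = C_{R0}(1−X) = 1.91×0.296 = 0.5654 mol/dm³.
A CSTR operates uniformly at the exit composition, giving r_S = 0.03126 and r_T = 0.2316 (each k·C_R^n at C_R = 0.5654).
Overall selectivity = C_S/C_T = r_Sτ/(r_Tτ) = r_S/r_T = 0.135.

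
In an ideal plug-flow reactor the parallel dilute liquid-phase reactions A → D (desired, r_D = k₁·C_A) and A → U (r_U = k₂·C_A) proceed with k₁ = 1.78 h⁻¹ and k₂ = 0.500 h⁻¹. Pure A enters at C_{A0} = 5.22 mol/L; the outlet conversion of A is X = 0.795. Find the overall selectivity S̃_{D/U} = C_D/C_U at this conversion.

C_A = C_{A0}(1−X) = 1.070 mol/L.
Both paths are first order in A, so the instantaneous fraction to D is constant: dC_D/d(−C_A) = k₁/(k₁+k₂) = 0.7807.
C_D = 0.7807·(C_{A0}−C_A) = 0.7807×4.150 = 3.24 mol/L.
C_U = (C_{A0}−C_A)−C_D = 0.9101 mol/L; S̃_{D/U} = 3.240/0.9101 = 3.56.

3.56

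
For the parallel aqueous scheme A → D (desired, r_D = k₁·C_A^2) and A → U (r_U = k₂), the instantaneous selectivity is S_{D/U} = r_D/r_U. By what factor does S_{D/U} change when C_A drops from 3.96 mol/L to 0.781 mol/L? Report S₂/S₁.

S_{D/U} = (k₁/k₂)·C_A^2, so S₂/S₁ = (C_{A,2}/C_{A,1})^2.
= (0.781/3.96)^2 = (0.1972)^2 = 0.0389.

0.0389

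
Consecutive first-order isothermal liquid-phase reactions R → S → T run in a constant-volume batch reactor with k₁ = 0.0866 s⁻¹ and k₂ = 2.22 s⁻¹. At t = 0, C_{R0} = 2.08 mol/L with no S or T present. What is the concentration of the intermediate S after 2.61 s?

0.0671 mol/L

For first-order series with pure R initially, C_S(t) = k₁C_{R0}/(k₂−k₁)·(e^(−k₁t) − e^(−k₂t)).
e^(−k₁t) = e^(−0.0866×2.61) = e^(−0.2260) = 0.7977; e^(−k₂t) = e^(−5.794) = 0.003045.
C_S = 0.0866×2.08/(2.22−0.0866) × (0.7977−0.003045) = 0.08443×0.7947 = 0.06709 mol/L.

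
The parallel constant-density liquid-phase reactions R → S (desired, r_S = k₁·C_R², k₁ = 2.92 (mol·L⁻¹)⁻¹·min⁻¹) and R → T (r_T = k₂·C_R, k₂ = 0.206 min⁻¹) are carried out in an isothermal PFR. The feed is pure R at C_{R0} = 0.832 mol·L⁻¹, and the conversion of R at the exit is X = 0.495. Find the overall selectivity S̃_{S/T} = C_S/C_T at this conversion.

C_R = C_{R0}(1−X) = 0.4202 mol·L⁻¹.
Along a PFR/batch, dC_T/dC_R = −r_T/(r_S+r_T) = −k₂/(k₂+k₁·C_R).
Integrating from C_{R0} to C_R: C_T = (0.206/2.92)·ln[(0.206+2.92·0.832)/(0.206+2.92·0.420)] = 0.07055·ln(2.635/1.433) = 0.04299 mol·L⁻¹.
Then C_S = (C_{R0}−C_R) − C_T = 0.4118 − 0.04299 = 0.3689 mol·L⁻¹.
S̃_{S/T} = C_S/C_T = 0.3689/0.04299 = 8.58.

8.58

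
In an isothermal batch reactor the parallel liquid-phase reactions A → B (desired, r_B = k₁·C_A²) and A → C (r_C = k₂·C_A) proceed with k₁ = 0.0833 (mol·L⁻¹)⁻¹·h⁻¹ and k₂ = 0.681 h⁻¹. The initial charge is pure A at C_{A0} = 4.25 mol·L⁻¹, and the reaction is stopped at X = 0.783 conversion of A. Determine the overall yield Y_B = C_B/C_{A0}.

C_A = C_{A0}(1−X) = 0.9222 mol·L⁻¹.
Along a PFR/batch, dC_C/dC_A = −r_C/(r_B+r_C) = −k₂/(k₂+k₁·C_A).
Integrating from C_{A0} to C_A: C_C = (0.681/0.0833)·ln[(0.681+0.0833·4.25)/(0.681+0.0833·0.922)] = 8.175·ln(1.035/0.7578) = 2.548 mol·L⁻¹.
Then C_B = (C_{A0}−C_A) − C_C = 3.328 − 2.548 = 0.7793 mol·L⁻¹.
Y_B = C_B/C_{A0} = 0.7793/4.25 = 0.183.

0.183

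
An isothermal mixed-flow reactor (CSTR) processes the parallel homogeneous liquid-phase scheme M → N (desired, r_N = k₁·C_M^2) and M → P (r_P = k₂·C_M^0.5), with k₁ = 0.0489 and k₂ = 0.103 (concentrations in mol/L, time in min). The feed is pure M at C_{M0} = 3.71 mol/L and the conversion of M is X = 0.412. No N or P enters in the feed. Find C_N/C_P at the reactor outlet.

Exit C_M = C_{M0}(1−X) = 3.71×0.588 = 2.181 mol/L.
A CSTR operates uniformly at the exit composition, giving r_N = 0.2327 and r_P = 0.1521 (each k·C_M^n at C_M = 2.181).
Overall selectivity = C_N/C_P = r_Nτ/(r_Pτ) = r_N/r_P = 1.53.

1.53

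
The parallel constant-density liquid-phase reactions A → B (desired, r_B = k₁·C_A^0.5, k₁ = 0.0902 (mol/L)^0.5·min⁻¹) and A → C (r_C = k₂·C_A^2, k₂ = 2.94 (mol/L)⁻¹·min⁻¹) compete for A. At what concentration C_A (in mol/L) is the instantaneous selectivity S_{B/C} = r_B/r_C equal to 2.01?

0.0615 mol/L

S_{B/C} = (k₁/k₂)·C_A^-1.5 ⇒ C_A = (S·k₂/k₁)^(1/(-1.5)).
= (2.01×2.94/0.0902)^(-0.6667) = (65.51)^(-0.6667) = 0.0615 mol/L.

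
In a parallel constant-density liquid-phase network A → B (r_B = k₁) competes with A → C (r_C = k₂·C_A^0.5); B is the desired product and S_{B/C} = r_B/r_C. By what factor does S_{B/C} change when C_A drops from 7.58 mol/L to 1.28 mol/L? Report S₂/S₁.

2.43

S_{B/C} = (k₁/k₂)·C_A^-0.5, so S₂/S₁ = (C_{A,2}/C_{A,1})^-0.5.
= (1.28/7.58)^(-0.5) = (0.1689)^(-0.5) = 2.43.
Selectivity toward B rises as C_A falls — low-concentration operation is favoured.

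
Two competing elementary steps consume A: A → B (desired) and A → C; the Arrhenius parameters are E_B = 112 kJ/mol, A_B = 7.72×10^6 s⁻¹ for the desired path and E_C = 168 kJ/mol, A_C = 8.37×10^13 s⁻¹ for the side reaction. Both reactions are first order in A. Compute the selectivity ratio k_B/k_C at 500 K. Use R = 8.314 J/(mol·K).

With equal orders, S_{B/C} = k_B/k_C = (A_B/A_C)·exp[(E_C−E_B)/(RT)].
(E_C−E_B)/(RT) = (168−112)×10³/(8.314×500) = 56000/4157 = 13.47.
k_B/k_C = (7.72×10^6/8.37×10^13)·exp(13.47) = 9.223×10^-8 × 7.087×10^5 = 0.0654.

0.0654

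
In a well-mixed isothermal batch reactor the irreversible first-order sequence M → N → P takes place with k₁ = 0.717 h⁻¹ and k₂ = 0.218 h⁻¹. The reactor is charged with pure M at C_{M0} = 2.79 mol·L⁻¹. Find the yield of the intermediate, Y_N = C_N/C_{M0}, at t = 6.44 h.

Solving the coupled first-order balances gives C_N(t) = [k₁/(k₂−k₁)]·C_{M0}·(e^(−k₁t) − e^(−k₂t)).
e^(−k₁t) = e^(−0.717×6.44) = e^(−4.617) = 0.009878; e^(−k₂t) = e^(−1.404) = 0.2456.
C_N = 0.717×2.79/(0.218−0.717) × (0.009878−0.2456) = (-4.009)×(-0.2358) = 0.9451 mol·L⁻¹.
Y_N = C_N/C_{M0} = 0.9451/2.79 = 0.339.

0.339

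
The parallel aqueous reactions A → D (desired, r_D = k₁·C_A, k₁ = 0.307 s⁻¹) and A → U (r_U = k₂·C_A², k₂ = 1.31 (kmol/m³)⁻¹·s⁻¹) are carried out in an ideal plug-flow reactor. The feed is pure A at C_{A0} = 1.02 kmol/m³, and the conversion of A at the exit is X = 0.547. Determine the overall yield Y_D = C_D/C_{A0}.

C_A = C_{A0}(1−X) = 0.4621 kmol/m³.
Along a PFR/batch, dC_D/dC_A = −r_D/(r_D+r_U) = −k₁/(k₁+k₂·C_A).
Integrating from C_{A0} to C_A: C_D = (0.307/1.31)·ln[(0.307+1.31·1.02)/(0.307+1.31·0.462)] = 0.2344·ln(1.643/0.9123) = 0.1379 kmol/m³.
Y_D = C_D/C_{A0} = 0.1379/1.02 = 0.135.

0.135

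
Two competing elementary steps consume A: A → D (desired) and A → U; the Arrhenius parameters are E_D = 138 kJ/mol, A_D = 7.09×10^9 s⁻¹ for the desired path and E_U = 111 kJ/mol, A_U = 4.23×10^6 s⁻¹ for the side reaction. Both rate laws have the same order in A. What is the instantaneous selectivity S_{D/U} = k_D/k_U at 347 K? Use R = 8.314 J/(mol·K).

0.144

With equal orders, S_{D/U} = k_D/k_U = (A_D/A_U)·exp[(E_U−E_D)/(RT)].
(E_U−E_D)/(RT) = (111−138)×10³/(8.314×347) = -27000/2885 = -9.359.
k_D/k_U = (7.09×10^9/4.23×10^6)·exp(-9.359) = 1676 × 8.620×10^-5 = 0.144.
Since E_D > E_U, raising the temperature improves selectivity toward D.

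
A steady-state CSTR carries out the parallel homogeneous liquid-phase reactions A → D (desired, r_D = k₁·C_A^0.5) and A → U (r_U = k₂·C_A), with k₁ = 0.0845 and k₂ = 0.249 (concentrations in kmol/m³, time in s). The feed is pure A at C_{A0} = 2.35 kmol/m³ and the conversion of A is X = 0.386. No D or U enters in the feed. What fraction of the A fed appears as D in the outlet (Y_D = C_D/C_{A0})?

0.0850

Exit C_A = C_{A0}(1−X) = 2.35×0.614 = 1.443 kmol/m³.
Rates in a CSTR are evaluated at the outlet concentration: r_D = 0.0845×1.443^0.5 = 0.1015, r_U = 0.249×1.443 = 0.3593.
Fraction of consumed A going to D: r_D/(r_D+r_U) = 0.2203.
C_D = 0.2203·C_{A0}·X = 0.2203×2.35×0.386 = 0.200 kmol/m³; Y_D = C_D/C_{A0} = 0.0850.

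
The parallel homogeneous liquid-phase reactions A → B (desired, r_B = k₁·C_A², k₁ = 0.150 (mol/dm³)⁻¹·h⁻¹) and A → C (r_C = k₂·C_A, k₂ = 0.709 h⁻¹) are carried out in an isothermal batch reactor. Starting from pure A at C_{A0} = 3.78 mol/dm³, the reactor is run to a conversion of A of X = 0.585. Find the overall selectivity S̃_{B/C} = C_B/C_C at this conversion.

C_A = C_{A0}(1−X) = 1.569 mol/dm³.
Along a PFR/batch, dC_C/dC_A = −r_C/(r_B+r_C) = −k₂/(k₂+k₁·C_A).
Integrating from C_{A0} to C_A: C_C = (0.709/0.150)·ln[(0.709+0.150·3.78)/(0.709+0.150·1.57)] = 4.727·ln(1.276/0.9443) = 1.423 mol/dm³.
Then C_B = (C_{A0}−C_A) − C_C = 2.211 − 1.423 = 0.7884 mol/dm³.
S̃_{B/C} = C_B/C_C = 0.7884/1.423 = 0.554.

0.554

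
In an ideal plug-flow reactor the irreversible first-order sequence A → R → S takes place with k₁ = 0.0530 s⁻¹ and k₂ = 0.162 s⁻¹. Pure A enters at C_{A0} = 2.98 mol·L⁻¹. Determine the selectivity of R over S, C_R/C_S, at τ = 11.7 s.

The intermediate concentration in a first-order A→B→C sequence is C_R = k₁C_{A0}(e^(−k₁τ) − e^(−k₂τ))/(k₂−k₁).
e^(−k₁τ) = e^(−0.0530×11.7) = e^(−0.6201) = 0.5379; e^(−k₂τ) = e^(−1.895) = 0.1503.
C_R = 0.0530×2.98/(0.162−0.0530) × (0.5379−0.1503) = 1.449×0.3876 = 0.5617 mol·L⁻¹.
C_A = C_{A0}e^(−k₁τ) = 1.603 mol·L⁻¹, so C_S = C_{A0}−C_A−C_R = 0.8154 mol·L⁻¹; C_R/C_S = 0.689.

0.689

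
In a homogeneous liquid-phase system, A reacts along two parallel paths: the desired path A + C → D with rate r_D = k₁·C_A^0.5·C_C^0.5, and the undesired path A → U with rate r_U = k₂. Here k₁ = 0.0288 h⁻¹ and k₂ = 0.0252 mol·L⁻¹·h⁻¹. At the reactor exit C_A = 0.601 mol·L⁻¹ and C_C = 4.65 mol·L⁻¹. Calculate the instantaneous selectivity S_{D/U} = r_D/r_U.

1.91

S_{D/U} = r_D/r_U = (k₁·C_A^0.5·C_C^0.5)/(k₂) = (k₁/k₂)·C_A^0.5·C_C^0.5.
= (0.0288×0.6010^0.5×4.650^0.5) / (0.0252) = 0.04815/0.02520 = 1.91.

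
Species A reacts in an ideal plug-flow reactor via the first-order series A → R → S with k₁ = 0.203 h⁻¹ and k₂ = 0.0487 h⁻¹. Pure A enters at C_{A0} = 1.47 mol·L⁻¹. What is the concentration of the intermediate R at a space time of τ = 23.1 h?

The intermediate concentration in a first-order A→B→C sequence is C_R = k₁C_{A0}(e^(−k₁τ) − e^(−k₂τ))/(k₂−k₁).
e^(−k₁τ) = e^(−0.203×23.1) = e^(−4.689) = 0.009193; e^(−k₂τ) = e^(−1.125) = 0.3247.
C_R = 0.203×1.47/(0.0487−0.203) × (0.009193−0.3247) = (-1.934)×(-0.3155) = 0.6101 mol·L⁻¹.

0.610 mol·L⁻¹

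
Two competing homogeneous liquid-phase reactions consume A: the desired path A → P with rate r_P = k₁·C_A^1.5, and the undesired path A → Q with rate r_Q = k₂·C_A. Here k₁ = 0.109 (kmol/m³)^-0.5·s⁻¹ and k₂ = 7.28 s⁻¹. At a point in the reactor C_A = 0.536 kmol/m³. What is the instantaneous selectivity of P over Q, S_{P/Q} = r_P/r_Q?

S_{P/Q} = r_P/r_Q = (k₁·C_A^1.5)/(k₂·C_A) = (k₁/k₂)·C_A^0.5.
= (0.109×0.5360^1.5) / (7.28×0.5360) = 0.04277/3.902 = 0.0110.

0.0110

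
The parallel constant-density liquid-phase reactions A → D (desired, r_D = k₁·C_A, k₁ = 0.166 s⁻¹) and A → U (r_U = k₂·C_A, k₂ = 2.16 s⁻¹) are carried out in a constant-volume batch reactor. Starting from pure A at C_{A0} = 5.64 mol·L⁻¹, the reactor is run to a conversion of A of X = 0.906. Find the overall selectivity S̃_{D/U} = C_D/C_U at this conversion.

C_A = C_{A0}(1−X) = 0.5302 mol·L⁻¹.
Both paths are first order in A, so the instantaneous fraction to D is constant: dC_D/d(−C_A) = k₁/(k₁+k₂) = 0.07137.
C_D = 0.07137·(C_{A0}−C_A) = 0.07137×5.110 = 0.365 mol·L⁻¹.
C_U = (C_{A0}−C_A)−C_D = 4.745 mol·L⁻¹; S̃_{D/U} = 0.3647/4.745 = 0.0769.

0.0769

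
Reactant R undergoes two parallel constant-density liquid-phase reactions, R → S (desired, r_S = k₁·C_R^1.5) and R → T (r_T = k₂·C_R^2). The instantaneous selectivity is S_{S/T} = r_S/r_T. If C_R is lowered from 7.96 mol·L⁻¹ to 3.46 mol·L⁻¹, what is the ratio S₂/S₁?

1.52

S_{S/T} = (k₁/k₂)·C_R^-0.5, so S₂/S₁ = (C_{R,2}/C_{R,1})^-0.5.
= (3.46/7.96)^(-0.5) = (0.4347)^(-0.5) = 1.52.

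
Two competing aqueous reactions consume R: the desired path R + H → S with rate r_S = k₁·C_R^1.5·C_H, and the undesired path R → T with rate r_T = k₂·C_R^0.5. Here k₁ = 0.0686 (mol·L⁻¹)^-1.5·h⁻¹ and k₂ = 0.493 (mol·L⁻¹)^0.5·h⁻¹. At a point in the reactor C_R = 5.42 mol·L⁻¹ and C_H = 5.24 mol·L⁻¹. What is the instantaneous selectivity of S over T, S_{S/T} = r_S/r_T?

3.95

S_{S/T} = r_S/r_T = (k₁·C_R^1.5·C_H)/(k₂·C_R^0.5) = (k₁/k₂)·C_R·C_H.
= (0.0686×5.420^1.5×5.240) / (0.493×5.420^0.5) = 4.536/1.148 = 3.95.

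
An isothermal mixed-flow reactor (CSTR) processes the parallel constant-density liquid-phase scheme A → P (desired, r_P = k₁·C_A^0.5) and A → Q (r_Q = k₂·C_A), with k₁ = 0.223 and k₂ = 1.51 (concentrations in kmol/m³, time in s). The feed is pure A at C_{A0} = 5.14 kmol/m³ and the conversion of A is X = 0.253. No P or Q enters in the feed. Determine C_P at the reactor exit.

Exit C_A = C_{A0}(1−X) = 5.14×0.747 = 3.840 kmol/m³.
A CSTR operates uniformly at the exit composition, giving r_P = 0.4370 and r_Q = 5.798 (each k·C_A^n at C_A = 3.840).
Fraction of consumed A going to P: r_P/(r_P+r_Q) = 0.07009.
C_P = 0.07009·C_{A0}·X = 0.07009×5.14×0.253 = 0.0911 kmol/m³.

0.0911 kmol/m³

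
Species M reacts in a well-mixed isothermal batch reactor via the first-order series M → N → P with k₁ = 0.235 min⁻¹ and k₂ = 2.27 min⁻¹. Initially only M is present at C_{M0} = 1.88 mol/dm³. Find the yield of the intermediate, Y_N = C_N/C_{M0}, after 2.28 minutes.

0.0669

The intermediate concentration in a first-order A→B→C sequence is C_N = k₁C_{M0}(e^(−k₁t) − e^(−k₂t))/(k₂−k₁).
e^(−k₁t) = e^(−0.235×2.28) = e^(−0.5358) = 0.5852; e^(−k₂t) = e^(−5.176) = 0.005653.
C_N = 0.235×1.88/(2.27−0.235) × (0.5852−0.005653) = 0.2171×0.5795 = 0.1258 mol/dm³.
Y_N = C_N/C_{M0} = 0.1258/1.88 = 0.0669.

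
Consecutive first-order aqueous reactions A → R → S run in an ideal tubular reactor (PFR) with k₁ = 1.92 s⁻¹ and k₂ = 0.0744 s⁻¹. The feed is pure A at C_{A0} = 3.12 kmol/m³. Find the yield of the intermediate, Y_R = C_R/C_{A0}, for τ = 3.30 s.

0.812

For first-order series with pure A initially, C_R(τ) = k₁C_{A0}/(k₂−k₁)·(e^(−k₁τ) − e^(−k₂τ)).
e^(−k₁τ) = e^(−1.92×3.30) = e^(−6.336) = 0.001771; e^(−k₂τ) = e^(−0.2455) = 0.7823.
C_R = 1.92×3.12/(0.0744−1.92) × (0.001771−0.7823) = (-3.246)×(-0.7805) = 2.533 kmol/m³.
Y_R = C_R/C_{A0} = 2.533/3.12 = 0.812.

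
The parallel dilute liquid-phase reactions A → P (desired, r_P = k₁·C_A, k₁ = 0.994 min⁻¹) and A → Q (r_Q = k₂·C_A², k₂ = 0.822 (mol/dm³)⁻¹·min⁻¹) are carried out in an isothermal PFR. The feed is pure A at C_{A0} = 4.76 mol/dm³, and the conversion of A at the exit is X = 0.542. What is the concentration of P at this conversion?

0.684 mol/dm³

C_A = C_{A0}(1−X) = 2.180 mol/dm³.
Along a PFR/batch, dC_P/dC_A = −r_P/(r_P+r_Q) = −k₁/(k₁+k₂·C_A).
Integrating from C_{A0} to C_A: C_P = (0.994/0.822)·ln[(0.994+0.822·4.76)/(0.994+0.822·2.18)] = 1.209·ln(4.907/2.786) = 0.6844 mol/dm³.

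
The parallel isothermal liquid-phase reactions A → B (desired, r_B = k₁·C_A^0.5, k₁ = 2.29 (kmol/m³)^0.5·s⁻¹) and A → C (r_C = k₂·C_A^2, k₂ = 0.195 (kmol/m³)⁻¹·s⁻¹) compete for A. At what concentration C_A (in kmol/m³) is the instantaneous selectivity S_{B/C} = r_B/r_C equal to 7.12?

1.40 kmol/m³

S_{B/C} = (k₁/k₂)·C_A^-1.5 ⇒ C_A = (S·k₂/k₁)^(1/(-1.5)).
= (7.12×0.195/2.29)^(-0.6667) = (0.6063)^(-0.6667) = 1.40 kmol/m³.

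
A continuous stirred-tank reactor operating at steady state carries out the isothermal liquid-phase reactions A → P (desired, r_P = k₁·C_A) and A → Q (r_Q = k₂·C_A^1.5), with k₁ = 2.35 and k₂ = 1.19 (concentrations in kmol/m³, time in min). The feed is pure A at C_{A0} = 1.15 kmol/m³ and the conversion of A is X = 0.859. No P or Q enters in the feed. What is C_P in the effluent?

Exit C_A = C_{A0}(1−X) = 1.15×0.141 = 0.1622 kmol/m³.
Rates in a CSTR are evaluated at the outlet concentration: r_P = 2.35×0.1622 = 0.3811, r_Q = 1.19×0.1622^1.5 = 0.07770.
Fraction of consumed A going to P: r_P/(r_P+r_Q) = 0.8306.
C_P = 0.8306·C_{A0}·X = 0.8306×1.15×0.859 = 0.821 kmol/m³.

0.821 kmol/m³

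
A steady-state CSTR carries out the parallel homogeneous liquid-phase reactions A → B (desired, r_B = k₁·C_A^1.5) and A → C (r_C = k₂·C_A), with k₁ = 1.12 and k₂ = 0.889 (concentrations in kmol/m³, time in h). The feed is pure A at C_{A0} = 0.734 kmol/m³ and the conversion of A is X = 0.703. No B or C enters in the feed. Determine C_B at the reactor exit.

0.191 kmol/m³

Exit C_A = C_{A0}(1−X) = 0.734×0.297 = 0.2180 kmol/m³.
In a CSTR the entire volume is at exit conditions, so r_B = 1.12×0.2180^1.5 = 0.1140 and r_C = 0.889×0.2180 = 0.1938.
Fraction of consumed A going to B: r_B/(r_B+r_C) = 0.3704.
C_B = 0.3704·C_{A0}·X = 0.3704×0.734×0.703 = 0.191 kmol/m³.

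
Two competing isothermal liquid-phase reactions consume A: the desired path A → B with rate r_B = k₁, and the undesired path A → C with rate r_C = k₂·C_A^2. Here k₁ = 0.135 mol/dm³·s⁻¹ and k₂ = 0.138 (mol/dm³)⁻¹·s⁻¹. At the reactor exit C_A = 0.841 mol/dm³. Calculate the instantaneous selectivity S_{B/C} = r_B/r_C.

1.38

S_{B/C} = r_B/r_C = (k₁)/(k₂·C_A^2) = (k₁/k₂)·C_A^-2.
= (0.135) / (0.138×0.8410^2) = 0.1350/0.09760 = 1.38.
The undesired path is higher order in A, so low C_A (CSTR or dilute feed) favours B.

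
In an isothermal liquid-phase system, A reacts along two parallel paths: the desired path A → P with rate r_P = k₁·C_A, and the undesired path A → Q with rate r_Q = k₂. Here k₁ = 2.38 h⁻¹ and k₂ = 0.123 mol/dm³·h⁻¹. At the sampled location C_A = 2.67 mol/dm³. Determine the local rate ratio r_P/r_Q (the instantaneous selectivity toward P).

51.7

S_{P/Q} = r_P/r_Q = (k₁·C_A)/(k₂) = (k₁/k₂)·C_A.
= (2.38×2.670) / (0.123) = 6.355/0.1230 = 51.7.
Since the desired path is higher order in A, keeping C_A high (PFR or concentrated feed) favours P.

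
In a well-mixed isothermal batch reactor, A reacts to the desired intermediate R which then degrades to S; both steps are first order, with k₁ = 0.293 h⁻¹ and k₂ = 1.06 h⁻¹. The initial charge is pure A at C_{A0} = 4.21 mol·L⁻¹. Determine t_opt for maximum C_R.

1.68 h

The intermediate peaks when r₁ = r₂, i.e. k₁e^(−k₁t) = k₂e^(−k₂t), giving t_opt = ln(k₂/k₁)/(k₂−k₁).
= ln(1.06/0.293)/(1.06−0.293) = ln(3.618)/0.7670 = 1.286/0.7670 = 1.68 h.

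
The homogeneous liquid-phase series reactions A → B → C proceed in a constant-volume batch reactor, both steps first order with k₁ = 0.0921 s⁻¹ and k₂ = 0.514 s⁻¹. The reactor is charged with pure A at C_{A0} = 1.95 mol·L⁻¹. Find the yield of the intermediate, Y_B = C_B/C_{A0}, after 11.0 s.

0.0785

For first-order series with pure A initially, C_B(t) = k₁C_{A0}/(k₂−k₁)·(e^(−k₁t) − e^(−k₂t)).
e^(−k₁t) = e^(−0.0921×11.0) = e^(−1.013) = 0.3631; e^(−k₂t) = e^(−5.654) = 0.003503.
C_B = 0.0921×1.95/(0.514−0.0921) × (0.3631−0.003503) = 0.4257×0.3596 = 0.1531 mol·L⁻¹.
Y_B = C_B/C_{A0} = 0.1531/1.95 = 0.0785.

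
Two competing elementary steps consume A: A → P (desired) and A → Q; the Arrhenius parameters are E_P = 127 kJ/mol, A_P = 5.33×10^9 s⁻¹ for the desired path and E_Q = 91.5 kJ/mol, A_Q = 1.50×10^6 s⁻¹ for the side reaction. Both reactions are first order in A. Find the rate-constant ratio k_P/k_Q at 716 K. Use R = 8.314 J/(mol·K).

9.13

k_P/k_Q = (A_P/A_Q)·exp[−(E_P−E_Q)/(RT)] = (A_P/A_Q)·exp[(E_Q−E_P)/(RT)].
(E_Q−E_P)/(RT) = (91.5−127)×10³/(8.314×716) = -35500/5953 = -5.964.
k_P/k_Q = (5.33×10^9/1.50×10^6)·exp(-5.964) = 3553 × 0.002571 = 9.13.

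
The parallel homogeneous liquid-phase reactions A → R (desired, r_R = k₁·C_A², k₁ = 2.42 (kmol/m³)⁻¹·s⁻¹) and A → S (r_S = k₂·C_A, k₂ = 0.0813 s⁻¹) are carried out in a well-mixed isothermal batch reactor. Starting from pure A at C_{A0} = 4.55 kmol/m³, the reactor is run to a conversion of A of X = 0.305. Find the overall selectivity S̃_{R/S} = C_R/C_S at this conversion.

C_A = C_{A0}(1−X) = 3.162 kmol/m³.
Along a PFR/batch, dC_S/dC_A = −r_S/(r_R+r_S) = −k₂/(k₂+k₁·C_A).
Integrating from C_{A0} to C_A: C_S = (0.0813/2.42)·ln[(0.0813+2.42·4.55)/(0.0813+2.42·3.16)] = 0.03360·ln(11.09/7.734) = 0.01212 kmol/m³.
Then C_R = (C_{A0}−C_A) − C_S = 1.388 − 0.01212 = 1.376 kmol/m³.
S̃_{R/S} = C_R/C_S = 1.376/0.01212 = 114.

114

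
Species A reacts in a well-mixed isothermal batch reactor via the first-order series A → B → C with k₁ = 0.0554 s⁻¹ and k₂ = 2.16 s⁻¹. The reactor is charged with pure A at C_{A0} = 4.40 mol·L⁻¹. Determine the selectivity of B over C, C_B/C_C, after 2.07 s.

0.272

The intermediate concentration in a first-order A→B→C sequence is C_B = k₁C_{A0}(e^(−k₁t) − e^(−k₂t))/(k₂−k₁).
e^(−k₁t) = e^(−0.0554×2.07) = e^(−0.1147) = 0.8917; e^(−k₂t) = e^(−4.471) = 0.01143.
C_B = 0.0554×4.40/(2.16−0.0554) × (0.8917−0.01143) = 0.1158×0.8802 = 0.1019 mol·L⁻¹.
C_A = C_{A0}e^(−k₁t) = 3.923 mol·L⁻¹, so C_C = C_{A0}−C_A−C_B = 0.3748 mol·L⁻¹; C_B/C_C = 0.272.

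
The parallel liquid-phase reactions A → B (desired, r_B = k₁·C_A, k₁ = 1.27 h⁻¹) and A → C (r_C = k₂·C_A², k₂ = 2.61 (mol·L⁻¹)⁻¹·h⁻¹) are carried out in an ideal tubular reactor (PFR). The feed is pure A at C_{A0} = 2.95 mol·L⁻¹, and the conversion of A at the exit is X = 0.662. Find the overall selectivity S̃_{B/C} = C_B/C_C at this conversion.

C_A = C_{A0}(1−X) = 0.9971 mol·L⁻¹.
Along a PFR/batch, dC_B/dC_A = −r_B/(r_B+r_C) = −k₁/(k₁+k₂·C_A).
Integrating from C_{A0} to C_A: C_B = (1.27/2.61)·ln[(1.27+2.61·2.95)/(1.27+2.61·0.997)] = 0.4866·ln(8.970/3.872) = 0.4087 mol·L⁻¹.
C_C = (C_{A0}−C_A)−C_B = 1.544 mol·L⁻¹; S̃_{B/C} = 0.4087/1.544 = 0.265.

0.265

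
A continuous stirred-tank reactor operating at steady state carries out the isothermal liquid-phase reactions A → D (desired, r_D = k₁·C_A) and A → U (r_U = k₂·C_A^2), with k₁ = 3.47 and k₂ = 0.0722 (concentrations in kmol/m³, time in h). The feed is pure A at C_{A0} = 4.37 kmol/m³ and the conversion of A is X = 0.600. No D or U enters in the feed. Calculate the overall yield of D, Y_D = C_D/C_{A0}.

Exit C_A = C_{A0}(1−X) = 4.37×0.400 = 1.748 kmol/m³.
A CSTR operates uniformly at the exit composition, giving r_D = 6.066 and r_U = 0.2206 (each k·C_A^n at C_A = 1.748).
Fraction of consumed A going to D: r_D/(r_D+r_U) = 0.9649.
C_D = 0.9649·C_{A0}·X = 0.9649×4.37×0.600 = 2.53 kmol/m³; Y_D = C_D/C_{A0} = 0.579.

0.579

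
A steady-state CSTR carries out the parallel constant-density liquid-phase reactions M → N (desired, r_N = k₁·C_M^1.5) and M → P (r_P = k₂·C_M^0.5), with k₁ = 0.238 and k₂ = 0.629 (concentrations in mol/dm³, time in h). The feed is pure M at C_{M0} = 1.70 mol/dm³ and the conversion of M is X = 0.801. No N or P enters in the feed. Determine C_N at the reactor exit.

0.155 mol/dm³

Exit C_M = C_{M0}(1−X) = 1.70×0.199 = 0.3383 mol/dm³.
A CSTR operates uniformly at the exit composition, giving r_N = 0.04683 and r_P = 0.3658 (each k·C_M^n at C_M = 0.3383).
Fraction of consumed M going to N: r_N/(r_N+r_P) = 0.1135.
C_N = 0.1135·C_{M0}·X = 0.1135×1.70×0.801 = 0.155 mol/dm³.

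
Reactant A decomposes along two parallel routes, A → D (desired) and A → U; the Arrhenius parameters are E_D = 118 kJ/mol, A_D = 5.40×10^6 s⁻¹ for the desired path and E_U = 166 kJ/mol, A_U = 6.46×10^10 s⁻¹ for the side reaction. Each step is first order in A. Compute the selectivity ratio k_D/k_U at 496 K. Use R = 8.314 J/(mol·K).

9.49

With equal orders, S_{D/U} = k_D/k_U = (A_D/A_U)·exp[(E_U−E_D)/(RT)].
(E_U−E_D)/(RT) = (166−118)×10³/(8.314×496) = 48000/4124 = 11.64.
k_D/k_U = (5.40×10^6/6.46×10^10)·exp(11.64) = 8.359×10^-5 × 1.135×10^5 = 9.49.
Since E_D < E_U, lowering the temperature improves selectivity toward D.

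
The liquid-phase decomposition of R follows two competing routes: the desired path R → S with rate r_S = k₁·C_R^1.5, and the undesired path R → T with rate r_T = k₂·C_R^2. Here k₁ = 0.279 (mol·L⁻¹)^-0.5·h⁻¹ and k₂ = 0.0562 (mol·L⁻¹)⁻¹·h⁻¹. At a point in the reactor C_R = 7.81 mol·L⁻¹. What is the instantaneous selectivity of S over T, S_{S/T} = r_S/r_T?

1.78

S_{S/T} = r_S/r_T = (k₁·C_R^1.5)/(k₂·C_R^2) = (k₁/k₂)·C_R^-0.5.
= (0.279×7.810^1.5) / (0.0562×7.810^2) = 6.089/3.428 = 1.78.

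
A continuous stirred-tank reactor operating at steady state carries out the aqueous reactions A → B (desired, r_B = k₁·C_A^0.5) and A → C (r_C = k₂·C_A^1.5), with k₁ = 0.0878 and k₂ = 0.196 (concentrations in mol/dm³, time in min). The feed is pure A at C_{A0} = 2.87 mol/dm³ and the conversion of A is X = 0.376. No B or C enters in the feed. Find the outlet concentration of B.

0.216 mol/dm³

Exit C_A = C_{A0}(1−X) = 2.87×0.624 = 1.791 mol/dm³.
A CSTR operates uniformly at the exit composition, giving r_B = 0.1175 and r_C = 0.4697 (each k·C_A^n at C_A = 1.791).
Fraction of consumed A going to B: r_B/(r_B+r_C) = 0.2001.
C_B = 0.2001·C_{A0}·X = 0.2001×2.87×0.376 = 0.216 mol/dm³.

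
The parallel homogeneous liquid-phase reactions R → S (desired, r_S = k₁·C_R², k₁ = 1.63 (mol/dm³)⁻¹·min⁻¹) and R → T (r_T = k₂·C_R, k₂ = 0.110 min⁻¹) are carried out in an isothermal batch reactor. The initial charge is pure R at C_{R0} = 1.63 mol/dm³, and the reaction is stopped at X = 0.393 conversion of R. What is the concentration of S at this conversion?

0.609 mol/dm³

C_R = C_{R0}(1−X) = 0.9894 mol/dm³.
Along a PFR/batch, dC_T/dC_R = −r_T/(r_S+r_T) = −k₂/(k₂+k₁·C_R).
Integrating from C_{R0} to C_R: C_T = (0.110/1.63)·ln[(0.110+1.63·1.63)/(0.110+1.63·0.989)] = 0.06748·ln(2.767/1.723) = 0.03198 mol/dm³.
Then C_S = (C_{R0}−C_R) − C_T = 0.6406 − 0.03198 = 0.6086 mol/dm³.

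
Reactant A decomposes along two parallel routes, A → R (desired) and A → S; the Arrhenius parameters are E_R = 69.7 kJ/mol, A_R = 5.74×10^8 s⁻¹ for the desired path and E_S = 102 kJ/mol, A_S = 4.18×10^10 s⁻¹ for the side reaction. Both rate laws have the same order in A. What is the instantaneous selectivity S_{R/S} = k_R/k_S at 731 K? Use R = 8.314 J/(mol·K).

Since both paths have the same order in A, the concentration cancels and S_{R/S} = k_R/k_S = (A_R/A_S)·exp[(E_S−E_R)/(RT)].
(E_S−E_R)/(RT) = (102−69.7)×10³/(8.314×731) = 32300/6078 = 5.315.
k_R/k_S = (5.74×10^8/4.18×10^10)·exp(5.315) = 0.01373 × 203.3 = 2.79.
Since E_R < E_S, lowering the temperature improves selectivity toward R.

2.79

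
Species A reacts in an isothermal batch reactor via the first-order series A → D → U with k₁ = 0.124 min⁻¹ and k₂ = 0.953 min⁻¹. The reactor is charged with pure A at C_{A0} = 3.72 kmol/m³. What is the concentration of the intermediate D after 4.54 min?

0.310 kmol/m³

The intermediate concentration in a first-order A→B→C sequence is C_D = k₁C_{A0}(e^(−k₁t) − e^(−k₂t))/(k₂−k₁).
e^(−k₁t) = e^(−0.124×4.54) = e^(−0.5630) = 0.5695; e^(−k₂t) = e^(−4.327) = 0.01321.
C_D = 0.124×3.72/(0.953−0.124) × (0.5695−0.01321) = 0.5564×0.5563 = 0.3095 kmol/m³.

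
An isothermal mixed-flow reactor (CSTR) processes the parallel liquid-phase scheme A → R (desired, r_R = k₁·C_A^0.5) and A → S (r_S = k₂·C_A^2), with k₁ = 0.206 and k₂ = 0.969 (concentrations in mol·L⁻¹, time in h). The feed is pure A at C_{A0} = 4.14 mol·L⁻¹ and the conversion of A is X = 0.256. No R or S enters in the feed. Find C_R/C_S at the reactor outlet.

Exit C_A = C_{A0}(1−X) = 4.14×0.744 = 3.080 mol·L⁻¹.
Rates in a CSTR are evaluated at the outlet concentration: r_R = 0.206×3.080^0.5 = 0.3615, r_S = 0.969×3.080^2 = 9.193.
Overall selectivity = C_R/C_S = r_Rτ/(r_Sτ) = r_R/r_S = 0.0393.

0.0393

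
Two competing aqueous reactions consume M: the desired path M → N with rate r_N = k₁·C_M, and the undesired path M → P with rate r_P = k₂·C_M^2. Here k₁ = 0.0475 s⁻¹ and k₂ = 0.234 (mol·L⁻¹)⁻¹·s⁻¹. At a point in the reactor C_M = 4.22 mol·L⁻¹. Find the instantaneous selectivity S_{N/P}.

S_{N/P} = r_N/r_P = (k₁·C_M)/(k₂·C_M^2) = (k₁/k₂)·C_M⁻¹.
= (0.0475×4.220) / (0.234×4.220^2) = 0.2004/4.167 = 0.0481.
The undesired path is higher order in M, so low C_M (CSTR or dilute feed) favours N.

0.0481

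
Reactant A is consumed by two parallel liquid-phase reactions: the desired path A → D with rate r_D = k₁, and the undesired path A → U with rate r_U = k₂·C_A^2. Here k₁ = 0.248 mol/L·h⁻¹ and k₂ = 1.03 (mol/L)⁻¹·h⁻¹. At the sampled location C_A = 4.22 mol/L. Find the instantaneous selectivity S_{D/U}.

S_{D/U} = r_D/r_U = (k₁)/(k₂·C_A^2) = (k₁/k₂)·C_A^-2.
= (0.248) / (1.03×4.220^2) = 0.2480/18.34 = 0.0135.

0.0135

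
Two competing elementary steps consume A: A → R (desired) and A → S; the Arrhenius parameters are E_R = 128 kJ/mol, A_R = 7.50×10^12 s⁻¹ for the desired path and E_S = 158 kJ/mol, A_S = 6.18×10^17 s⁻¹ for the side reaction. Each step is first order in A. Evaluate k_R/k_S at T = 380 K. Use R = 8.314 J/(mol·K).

Since both paths have the same order in A, the concentration cancels and S_{R/S} = k_R/k_S = (A_R/A_S)·exp[(E_S−E_R)/(RT)].
(E_S−E_R)/(RT) = (158−128)×10³/(8.314×380) = 30000/3159 = 9.496.
k_R/k_S = (7.50×10^12/6.18×10^17)·exp(9.496) = 1.214×10^-5 × 13303 = 0.161.
Since E_R < E_S, lowering the temperature improves selectivity toward R.

0.161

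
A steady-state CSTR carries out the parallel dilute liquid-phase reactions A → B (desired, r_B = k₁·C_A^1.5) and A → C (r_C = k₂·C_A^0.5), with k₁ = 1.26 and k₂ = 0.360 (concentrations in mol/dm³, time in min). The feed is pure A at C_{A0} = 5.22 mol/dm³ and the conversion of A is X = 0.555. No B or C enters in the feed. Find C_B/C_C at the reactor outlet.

8.13

Exit C_A = C_{A0}(1−X) = 5.22×0.445 = 2.323 mol/dm³.
In a CSTR the entire volume is at exit conditions, so r_B = 1.26×2.323^1.5 = 4.461 and r_C = 0.360×2.323^0.5 = 0.5487.
Overall selectivity = C_B/C_C = r_Bτ/(r_Cτ) = r_B/r_C = 8.13.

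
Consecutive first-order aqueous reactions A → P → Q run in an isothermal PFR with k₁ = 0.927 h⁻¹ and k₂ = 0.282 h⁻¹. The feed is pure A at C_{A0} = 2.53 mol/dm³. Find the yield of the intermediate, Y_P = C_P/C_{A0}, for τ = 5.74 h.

Solving the coupled first-order balances gives C_P(τ) = [k₁/(k₂−k₁)]·C_{A0}·(e^(−k₁τ) − e^(−k₂τ)).
e^(−k₁τ) = e^(−0.927×5.74) = e^(−5.321) = 0.004888; e^(−k₂τ) = e^(−1.619) = 0.1982.
C_P = 0.927×2.53/(0.282−0.927) × (0.004888−0.1982) = (-3.636)×(-0.1933) = 0.7028 mol/dm³.
Y_P = C_P/C_{A0} = 0.7028/2.53 = 0.278.

0.278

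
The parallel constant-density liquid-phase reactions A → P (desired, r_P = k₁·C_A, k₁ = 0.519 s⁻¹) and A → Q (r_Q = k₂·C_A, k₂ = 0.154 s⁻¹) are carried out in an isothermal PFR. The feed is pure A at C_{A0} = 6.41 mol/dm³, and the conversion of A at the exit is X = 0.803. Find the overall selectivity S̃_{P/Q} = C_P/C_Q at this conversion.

3.37

C_A = C_{A0}(1−X) = 1.263 mol/dm³.
Both paths are first order in A, so the instantaneous fraction to P is constant: dC_P/d(−C_A) = k₁/(k₁+k₂) = 0.7712.
C_P = 0.7712·(C_{A0}−C_A) = 0.7712×5.147 = 3.97 mol/dm³.
C_Q = (C_{A0}−C_A)−C_P = 1.178 mol/dm³; S̃_{P/Q} = 3.969/1.178 = 3.37.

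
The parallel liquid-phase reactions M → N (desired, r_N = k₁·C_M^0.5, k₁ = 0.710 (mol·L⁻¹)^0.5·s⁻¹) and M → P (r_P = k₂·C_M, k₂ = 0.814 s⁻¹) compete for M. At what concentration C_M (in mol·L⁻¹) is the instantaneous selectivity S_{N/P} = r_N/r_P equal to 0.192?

S_{N/P} = (k₁/k₂)·C_M^-0.5 ⇒ C_M = (S·k₂/k₁)^(-2).
= (0.192×0.814/0.710)^(-2) = (0.2201)^(-2) = 20.6 mol·L⁻¹.

20.6 mol·L⁻¹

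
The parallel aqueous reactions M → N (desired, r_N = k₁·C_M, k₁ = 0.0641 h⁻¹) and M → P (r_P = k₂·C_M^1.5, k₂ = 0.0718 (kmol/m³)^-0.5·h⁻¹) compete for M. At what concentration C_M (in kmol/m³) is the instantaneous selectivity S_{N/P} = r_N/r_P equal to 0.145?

S_{N/P} = (k₁/k₂)·C_M^-0.5 ⇒ C_M = (S·k₂/k₁)^(-2).
= (0.145×0.0718/0.0641)^(-2) = (0.1624)^(-2) = 37.9 kmol/m³.

37.9 kmol/m³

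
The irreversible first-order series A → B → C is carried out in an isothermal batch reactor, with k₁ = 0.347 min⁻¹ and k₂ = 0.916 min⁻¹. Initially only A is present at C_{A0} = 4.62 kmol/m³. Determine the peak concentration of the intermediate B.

0.968 kmol/m³

Evaluating C_B at t_opt = ln(k₂/k₁)/(k₂−k₁) gives C_{B,max}/C_{A0} = (k₁/k₂)^[k₂/(k₂−k₁)].
= (0.347/0.916)^(0.916/(0.916−0.347)) = (0.3788)^(1.610) = 0.2096.
C_{B,max} = 0.2096×4.62 = 0.968 kmol/m³.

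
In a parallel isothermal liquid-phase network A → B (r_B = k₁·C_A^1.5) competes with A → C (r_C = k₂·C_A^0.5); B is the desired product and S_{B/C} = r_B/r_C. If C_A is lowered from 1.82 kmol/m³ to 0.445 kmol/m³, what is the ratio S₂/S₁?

0.245

S_{B/C} = (k₁/k₂)·C_A, so S₂/S₁ = (C_{A,2}/C_{A,1}).
= 0.445/1.82 = 0.245.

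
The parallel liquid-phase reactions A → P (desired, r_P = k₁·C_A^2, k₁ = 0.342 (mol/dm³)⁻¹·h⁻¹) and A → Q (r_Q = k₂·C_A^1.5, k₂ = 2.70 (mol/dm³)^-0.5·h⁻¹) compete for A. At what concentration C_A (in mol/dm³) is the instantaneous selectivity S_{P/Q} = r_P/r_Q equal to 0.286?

5.10 mol/dm³

S_{P/Q} = (k₁/k₂)·C_A^0.5 ⇒ C_A = (S·k₂/k₁)^(2).
= (0.286×2.70/0.342)^(2) = (2.258)^(2) = 5.10 mol/dm³.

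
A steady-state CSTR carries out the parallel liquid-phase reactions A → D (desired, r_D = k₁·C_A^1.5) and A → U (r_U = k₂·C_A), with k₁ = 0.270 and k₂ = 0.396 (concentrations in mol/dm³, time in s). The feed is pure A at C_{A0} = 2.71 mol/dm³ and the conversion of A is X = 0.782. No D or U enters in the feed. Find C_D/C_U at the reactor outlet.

Exit C_A = C_{A0}(1−X) = 2.71×0.218 = 0.5908 mol/dm³.
Rates in a CSTR are evaluated at the outlet concentration: r_D = 0.270×0.5908^1.5 = 0.1226, r_U = 0.396×0.5908 = 0.2339.
Overall selectivity = C_D/C_U = r_Dτ/(r_Uτ) = r_D/r_U = 0.524.

0.524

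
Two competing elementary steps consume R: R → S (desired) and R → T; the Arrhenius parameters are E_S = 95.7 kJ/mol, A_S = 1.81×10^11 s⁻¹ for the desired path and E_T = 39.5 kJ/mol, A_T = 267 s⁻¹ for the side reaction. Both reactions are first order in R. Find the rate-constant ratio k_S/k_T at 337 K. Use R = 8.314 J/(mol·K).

1.32

Since both paths have the same order in R, the concentration cancels and S_{S/T} = k_S/k_T = (A_S/A_T)·exp[(E_T−E_S)/(RT)].
(E_T−E_S)/(RT) = (39.5−95.7)×10³/(8.314×337) = -56200/2802 = -20.06.
k_S/k_T = (1.81×10^11/267)·exp(-20.06) = 6.779×10^8 × 1.944×10^-9 = 1.32.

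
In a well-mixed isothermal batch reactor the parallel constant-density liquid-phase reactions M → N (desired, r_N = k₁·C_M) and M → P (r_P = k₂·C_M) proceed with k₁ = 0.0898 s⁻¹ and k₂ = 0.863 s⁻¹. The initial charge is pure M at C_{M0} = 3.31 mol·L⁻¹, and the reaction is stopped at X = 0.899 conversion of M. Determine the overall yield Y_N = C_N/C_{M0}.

0.0847

C_M = C_{M0}(1−X) = 0.3343 mol·L⁻¹.
Both paths are first order in M, so the instantaneous fraction to N is constant: dC_N/d(−C_M) = k₁/(k₁+k₂) = 0.09425.
C_N = 0.09425·(C_{M0}−C_M) = 0.09425×2.976 = 0.280 mol·L⁻¹.
Y_N = C_N/C_{M0} = 0.2805/3.31 = 0.0847.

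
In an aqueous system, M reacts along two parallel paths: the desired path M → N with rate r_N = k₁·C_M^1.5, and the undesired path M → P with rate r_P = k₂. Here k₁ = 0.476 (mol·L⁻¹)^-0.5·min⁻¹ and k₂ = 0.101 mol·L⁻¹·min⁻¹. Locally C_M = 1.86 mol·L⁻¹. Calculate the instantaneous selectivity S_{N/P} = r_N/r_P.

S_{N/P} = r_N/r_P = (k₁·C_M^1.5)/(k₂) = (k₁/k₂)·C_M^1.5.
= (0.476×1.860^1.5) / (0.101) = 1.207/0.1010 = 12.0.

12.0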